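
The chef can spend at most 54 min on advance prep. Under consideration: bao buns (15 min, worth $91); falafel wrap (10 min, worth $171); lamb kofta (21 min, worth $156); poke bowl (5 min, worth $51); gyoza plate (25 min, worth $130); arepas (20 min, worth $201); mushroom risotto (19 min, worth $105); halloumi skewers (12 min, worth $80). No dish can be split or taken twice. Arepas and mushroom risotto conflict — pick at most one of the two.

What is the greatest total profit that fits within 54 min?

528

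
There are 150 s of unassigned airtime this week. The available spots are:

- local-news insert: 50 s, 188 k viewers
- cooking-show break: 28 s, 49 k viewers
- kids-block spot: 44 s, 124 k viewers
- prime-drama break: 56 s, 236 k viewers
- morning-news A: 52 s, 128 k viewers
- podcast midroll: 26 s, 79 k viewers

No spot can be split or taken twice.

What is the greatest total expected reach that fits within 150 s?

548

The ratio heuristic lands on local-news insert + prime-drama break + podcast midroll (503) but leaves 18 s idle.
The 26 s tied up in podcast midroll is better spent on kids-block spot — total rises to 548 (150 s).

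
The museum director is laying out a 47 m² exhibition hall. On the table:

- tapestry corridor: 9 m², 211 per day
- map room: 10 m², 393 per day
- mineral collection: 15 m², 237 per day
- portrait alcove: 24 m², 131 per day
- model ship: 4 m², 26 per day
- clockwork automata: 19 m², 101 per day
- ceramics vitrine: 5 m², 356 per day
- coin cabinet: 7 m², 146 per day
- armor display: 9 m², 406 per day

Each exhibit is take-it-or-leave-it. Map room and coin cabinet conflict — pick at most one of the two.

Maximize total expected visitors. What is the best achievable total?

1418

By expected visitors per m²: ceramics vitrine 71.20, armor display 45.11, map room 39.30, tapestry corridor 23.44 lead.
Map room + mineral collection + model ship + ceramics vitrine + armor display uses 43 of the 47 m² and totals 1418.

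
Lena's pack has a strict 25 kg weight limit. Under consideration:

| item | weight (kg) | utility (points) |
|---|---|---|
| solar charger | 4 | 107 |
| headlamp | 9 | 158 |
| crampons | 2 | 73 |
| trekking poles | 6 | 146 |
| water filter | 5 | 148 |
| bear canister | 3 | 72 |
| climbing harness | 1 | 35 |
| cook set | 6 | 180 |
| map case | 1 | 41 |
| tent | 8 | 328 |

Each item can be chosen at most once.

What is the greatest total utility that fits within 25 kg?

842

Greedy by ratio would take crampons + water filter + climbing harness + cook set + map case + tent: 23 kg used, total 805.
The 1 kg tied up in climbing harness is better spent on bear canister — total rises to 842 (25 kg).
No other feasible combination exceeds 842.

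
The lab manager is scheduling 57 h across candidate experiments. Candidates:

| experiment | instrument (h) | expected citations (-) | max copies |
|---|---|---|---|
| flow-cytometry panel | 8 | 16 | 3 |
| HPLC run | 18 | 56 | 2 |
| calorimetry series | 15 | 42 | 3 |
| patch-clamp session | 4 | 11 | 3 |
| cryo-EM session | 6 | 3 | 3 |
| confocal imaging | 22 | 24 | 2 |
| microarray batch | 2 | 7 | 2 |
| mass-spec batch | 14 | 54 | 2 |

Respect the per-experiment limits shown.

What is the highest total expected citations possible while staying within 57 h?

193

A density-first pass picks HPLC run + patch-clamp session + 2×microarray batch + 2×mass-spec batch — 189 at 54 h.
Dropping microarray batch frees 2 h; slotting in patch-clamp session (4 h) lifts the total to 193 at 56 h.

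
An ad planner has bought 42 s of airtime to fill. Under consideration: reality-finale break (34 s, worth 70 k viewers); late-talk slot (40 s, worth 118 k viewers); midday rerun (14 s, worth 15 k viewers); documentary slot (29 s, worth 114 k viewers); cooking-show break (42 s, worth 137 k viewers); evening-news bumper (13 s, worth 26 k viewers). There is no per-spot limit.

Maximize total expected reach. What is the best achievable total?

140

By expected reach per s: documentary slot 3.93, cooking-show break 3.26, late-talk slot 2.95 lead.
Documentary slot + evening-news bumper uses 42 of the 42 s and totals 140.
Nothing else within 42 s beats 140.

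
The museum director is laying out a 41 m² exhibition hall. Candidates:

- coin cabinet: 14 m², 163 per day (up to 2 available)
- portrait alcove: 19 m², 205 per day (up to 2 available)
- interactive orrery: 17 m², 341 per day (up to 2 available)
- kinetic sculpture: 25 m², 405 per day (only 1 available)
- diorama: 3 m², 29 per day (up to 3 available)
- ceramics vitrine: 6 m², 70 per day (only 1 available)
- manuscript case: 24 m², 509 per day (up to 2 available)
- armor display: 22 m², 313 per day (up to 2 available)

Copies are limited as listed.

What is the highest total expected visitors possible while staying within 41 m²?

Best packing: interactive orrery + manuscript case — 41 m², 850 total.

850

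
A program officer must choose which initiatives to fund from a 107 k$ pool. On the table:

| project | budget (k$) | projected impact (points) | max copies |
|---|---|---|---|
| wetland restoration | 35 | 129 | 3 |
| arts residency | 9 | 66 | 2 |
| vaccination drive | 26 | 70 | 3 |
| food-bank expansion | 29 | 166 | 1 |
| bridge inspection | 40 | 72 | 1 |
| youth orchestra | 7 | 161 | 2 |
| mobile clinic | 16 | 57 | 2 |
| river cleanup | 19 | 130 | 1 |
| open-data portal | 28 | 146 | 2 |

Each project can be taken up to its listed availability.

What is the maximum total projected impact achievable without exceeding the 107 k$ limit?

876

A density-first pass picks 2×arts residency + food-bank expansion + 2×youth orchestra + mobile clinic + river cleanup — 807 at 96 k$.
The 45 k$ tied up in food-bank expansion and mobile clinic is better spent on 2×open-data portal — total rises to 876 (107 k$).
That's the maximum — no swap from here does better than 876.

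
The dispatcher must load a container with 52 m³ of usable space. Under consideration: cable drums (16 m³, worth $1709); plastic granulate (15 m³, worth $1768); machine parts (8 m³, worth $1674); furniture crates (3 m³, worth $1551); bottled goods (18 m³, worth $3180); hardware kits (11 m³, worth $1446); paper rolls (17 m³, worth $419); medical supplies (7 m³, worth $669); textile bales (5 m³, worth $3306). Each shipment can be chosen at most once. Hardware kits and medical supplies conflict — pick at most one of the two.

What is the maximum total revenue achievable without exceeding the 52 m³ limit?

Taking plastic granulate + machine parts + furniture crates + bottled goods + textile bales: 49 m³ used, 11479 in revenue.

11479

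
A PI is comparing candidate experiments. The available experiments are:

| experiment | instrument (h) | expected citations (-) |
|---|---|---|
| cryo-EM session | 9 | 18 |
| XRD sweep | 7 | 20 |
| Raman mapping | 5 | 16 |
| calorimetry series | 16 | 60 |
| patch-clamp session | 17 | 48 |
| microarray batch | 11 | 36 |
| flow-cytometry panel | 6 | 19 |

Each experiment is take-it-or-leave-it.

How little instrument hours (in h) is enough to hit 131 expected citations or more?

38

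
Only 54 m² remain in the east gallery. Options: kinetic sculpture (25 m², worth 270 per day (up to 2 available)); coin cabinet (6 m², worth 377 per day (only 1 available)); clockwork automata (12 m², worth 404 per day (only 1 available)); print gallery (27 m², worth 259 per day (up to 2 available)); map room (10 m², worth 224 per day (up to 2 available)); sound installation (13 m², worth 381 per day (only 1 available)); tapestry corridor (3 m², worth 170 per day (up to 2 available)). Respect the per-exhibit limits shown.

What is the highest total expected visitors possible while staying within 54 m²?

1780

The ratio heuristic lands on coin cabinet + clockwork automata + map room + sound installation + 2×tapestry corridor (1726) but leaves 7 m² idle.
Replace tapestry corridor with map room: the trade gains 54 net, giving 1780 at 54 m².
Nothing else within 54 m² beats 1780.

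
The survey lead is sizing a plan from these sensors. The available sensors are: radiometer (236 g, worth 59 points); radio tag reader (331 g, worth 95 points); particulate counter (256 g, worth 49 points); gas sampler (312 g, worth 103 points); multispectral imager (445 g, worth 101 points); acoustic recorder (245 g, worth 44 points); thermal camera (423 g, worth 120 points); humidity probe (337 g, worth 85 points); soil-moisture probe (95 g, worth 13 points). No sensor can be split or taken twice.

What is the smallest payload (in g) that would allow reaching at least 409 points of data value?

Minimise g subject to total data value ≥ 409.
Taking radio tag reader + gas sampler + thermal camera + humidity probe + soil-moisture probe gives 416 (≥ 409) for 1498 g.
No combination under 1498 g hits 409.

1498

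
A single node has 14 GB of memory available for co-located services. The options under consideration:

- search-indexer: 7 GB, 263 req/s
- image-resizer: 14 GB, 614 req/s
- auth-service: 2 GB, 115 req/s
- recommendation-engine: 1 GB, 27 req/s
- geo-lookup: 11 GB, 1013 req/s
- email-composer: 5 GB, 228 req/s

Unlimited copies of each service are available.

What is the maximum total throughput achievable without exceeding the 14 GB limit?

1155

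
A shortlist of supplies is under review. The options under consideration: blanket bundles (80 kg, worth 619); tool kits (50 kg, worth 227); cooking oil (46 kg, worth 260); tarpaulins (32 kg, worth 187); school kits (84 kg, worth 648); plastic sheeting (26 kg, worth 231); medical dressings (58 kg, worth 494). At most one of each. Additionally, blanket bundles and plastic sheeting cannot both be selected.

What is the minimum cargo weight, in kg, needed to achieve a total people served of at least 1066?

138

Need the lightest bundle worth ≥ 1066.
blanket bundles + medical dressings reaches 1113 using 138 kg.
No combination under 138 kg hits 1066.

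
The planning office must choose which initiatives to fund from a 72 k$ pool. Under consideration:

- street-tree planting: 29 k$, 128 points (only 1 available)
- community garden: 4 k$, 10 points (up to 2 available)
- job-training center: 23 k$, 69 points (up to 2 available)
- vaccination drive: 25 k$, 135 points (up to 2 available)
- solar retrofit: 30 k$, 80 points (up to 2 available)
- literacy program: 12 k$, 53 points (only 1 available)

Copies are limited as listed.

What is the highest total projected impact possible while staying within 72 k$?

343

Best packing: 2×community garden + 2×vaccination drive + literacy program — 70 k$, 343 total.
Nothing else within 72 k$ beats 343.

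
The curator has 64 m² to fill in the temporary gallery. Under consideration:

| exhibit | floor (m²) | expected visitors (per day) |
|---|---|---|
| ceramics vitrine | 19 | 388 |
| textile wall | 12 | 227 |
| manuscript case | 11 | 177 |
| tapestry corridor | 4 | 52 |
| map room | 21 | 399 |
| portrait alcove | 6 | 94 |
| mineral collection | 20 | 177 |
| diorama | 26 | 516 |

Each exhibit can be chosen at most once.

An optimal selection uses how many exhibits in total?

4

The maximum expected visitors within 64 m² is 1225.
For example ceramics vitrine + textile wall + portrait alcove + diorama achieves it, using 63 m².
Every optimal selection uses 4 exhibits.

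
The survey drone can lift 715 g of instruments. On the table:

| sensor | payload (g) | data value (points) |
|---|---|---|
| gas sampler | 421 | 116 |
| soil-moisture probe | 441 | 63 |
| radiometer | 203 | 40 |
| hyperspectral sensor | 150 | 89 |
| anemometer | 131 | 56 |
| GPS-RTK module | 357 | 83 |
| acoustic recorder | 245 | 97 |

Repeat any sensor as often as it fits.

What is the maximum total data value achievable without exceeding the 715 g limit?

379

Ranking by ratio (data value/g): hyperspectral sensor 0.59, anemometer 0.43, acoustic recorder 0.40.
Filling by ratio: 4×hyperspectral sensor for 356, with 115 g left unused.
Dropping hyperspectral sensor frees 150 g; slotting in 2×anemometer (262 g) lifts the total to 379 at 712 g.
That's the maximum — no swap from here does better than 379.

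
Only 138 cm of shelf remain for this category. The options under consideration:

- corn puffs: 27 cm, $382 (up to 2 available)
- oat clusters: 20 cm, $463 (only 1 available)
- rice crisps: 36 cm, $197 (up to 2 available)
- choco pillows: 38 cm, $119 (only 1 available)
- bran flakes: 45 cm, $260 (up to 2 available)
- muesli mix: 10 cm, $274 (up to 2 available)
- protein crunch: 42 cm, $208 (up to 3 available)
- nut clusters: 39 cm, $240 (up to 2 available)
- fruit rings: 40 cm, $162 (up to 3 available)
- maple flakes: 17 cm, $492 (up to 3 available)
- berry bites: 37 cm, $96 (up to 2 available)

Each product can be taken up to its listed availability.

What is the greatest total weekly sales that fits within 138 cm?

By weekly sales per cm: maple flakes 28.94, muesli mix 27.40, oat clusters 23.15, corn puffs 14.15 lead.
Greedy by ratio would take corn puffs + oat clusters + 2×muesli mix + 3×maple flakes: 118 cm used, total 2869.
Dropping muesli mix frees 10 cm; slotting in corn puffs (27 cm) lifts the total to 2977 at 135 cm.
That's the maximum — no swap from here does better than 2977.

2977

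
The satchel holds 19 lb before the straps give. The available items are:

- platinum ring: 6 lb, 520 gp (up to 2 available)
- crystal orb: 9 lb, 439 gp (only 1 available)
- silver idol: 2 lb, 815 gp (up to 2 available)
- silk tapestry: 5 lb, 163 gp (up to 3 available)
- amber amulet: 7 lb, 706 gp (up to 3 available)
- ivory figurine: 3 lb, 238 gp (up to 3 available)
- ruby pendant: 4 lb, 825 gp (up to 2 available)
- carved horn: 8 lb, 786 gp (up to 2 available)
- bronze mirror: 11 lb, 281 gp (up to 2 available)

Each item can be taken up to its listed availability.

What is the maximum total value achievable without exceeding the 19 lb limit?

3986

2×silver idol + amber amulet + 2×ruby pendant uses 19 of the 19 lb and totals 3986.
That's the maximum — no swap from here does better than 3986.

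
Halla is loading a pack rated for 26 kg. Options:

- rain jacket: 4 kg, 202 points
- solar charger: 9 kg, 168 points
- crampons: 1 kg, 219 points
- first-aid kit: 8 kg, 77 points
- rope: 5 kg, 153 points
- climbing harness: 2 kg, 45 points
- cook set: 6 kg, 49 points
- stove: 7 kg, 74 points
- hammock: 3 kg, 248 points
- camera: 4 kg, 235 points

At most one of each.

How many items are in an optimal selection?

The maximum utility within 26 kg is 1225.
One optimal bundle: rain jacket + solar charger + crampons + rope + hammock + camera (26 kg).
All optima have 6 items.

6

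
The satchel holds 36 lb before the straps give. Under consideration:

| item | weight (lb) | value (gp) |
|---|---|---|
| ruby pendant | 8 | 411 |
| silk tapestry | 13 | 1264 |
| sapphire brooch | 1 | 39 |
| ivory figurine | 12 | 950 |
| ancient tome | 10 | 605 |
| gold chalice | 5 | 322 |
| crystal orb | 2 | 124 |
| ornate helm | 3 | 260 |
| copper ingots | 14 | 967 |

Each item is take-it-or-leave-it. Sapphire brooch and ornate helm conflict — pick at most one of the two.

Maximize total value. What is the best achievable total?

Taking silk tapestry + ivory figurine + gold chalice + crystal orb + ornate helm: 35 lb used, 2920 in value.
Next best is ruby pendant + silk tapestry + ivory figurine + ornate helm at 2885 (36 lb) — short by 35.

2920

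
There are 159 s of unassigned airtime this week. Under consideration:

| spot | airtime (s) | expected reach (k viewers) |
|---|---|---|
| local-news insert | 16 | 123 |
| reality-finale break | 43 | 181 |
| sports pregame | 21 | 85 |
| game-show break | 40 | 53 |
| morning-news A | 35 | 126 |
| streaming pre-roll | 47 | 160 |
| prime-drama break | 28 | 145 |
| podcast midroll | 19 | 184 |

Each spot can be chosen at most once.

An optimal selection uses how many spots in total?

5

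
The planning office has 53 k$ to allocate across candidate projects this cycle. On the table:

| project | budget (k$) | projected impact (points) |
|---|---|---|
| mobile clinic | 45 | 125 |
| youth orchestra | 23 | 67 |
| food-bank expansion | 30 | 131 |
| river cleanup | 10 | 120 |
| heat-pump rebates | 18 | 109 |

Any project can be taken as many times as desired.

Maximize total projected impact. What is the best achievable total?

600

By projected impact per k$: river cleanup 12.00, heat-pump rebates 6.06, food-bank expansion 4.37 lead.
The ratio ordering already packs tightly: 5×river cleanup, 50 k$, 600.
The spare 3 k$ is too small for any remaining project, and no exchange beats 600.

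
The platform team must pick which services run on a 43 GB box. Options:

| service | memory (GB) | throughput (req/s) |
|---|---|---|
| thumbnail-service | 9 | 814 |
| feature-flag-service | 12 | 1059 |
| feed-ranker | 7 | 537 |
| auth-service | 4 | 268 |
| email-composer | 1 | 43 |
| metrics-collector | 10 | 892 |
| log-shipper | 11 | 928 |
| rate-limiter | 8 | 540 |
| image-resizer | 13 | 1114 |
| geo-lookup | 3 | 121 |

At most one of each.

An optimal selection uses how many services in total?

The maximum throughput within 43 GB is 3748.
One optimal bundle: thumbnail-service + metrics-collector + log-shipper + image-resizer (43 GB).
Every optimal selection uses 4 services.

4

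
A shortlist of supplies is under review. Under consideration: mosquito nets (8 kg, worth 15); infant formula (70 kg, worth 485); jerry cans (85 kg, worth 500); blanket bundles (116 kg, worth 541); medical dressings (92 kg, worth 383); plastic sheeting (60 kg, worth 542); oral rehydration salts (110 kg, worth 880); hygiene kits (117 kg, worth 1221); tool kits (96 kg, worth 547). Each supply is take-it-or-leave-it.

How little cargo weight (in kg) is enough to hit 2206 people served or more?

247

Minimise kg subject to total people served ≥ 2206.
infant formula + plastic sheeting + hygiene kits reaches 2248 using 247 kg.
Below 247 kg the best achievable stays under 2206.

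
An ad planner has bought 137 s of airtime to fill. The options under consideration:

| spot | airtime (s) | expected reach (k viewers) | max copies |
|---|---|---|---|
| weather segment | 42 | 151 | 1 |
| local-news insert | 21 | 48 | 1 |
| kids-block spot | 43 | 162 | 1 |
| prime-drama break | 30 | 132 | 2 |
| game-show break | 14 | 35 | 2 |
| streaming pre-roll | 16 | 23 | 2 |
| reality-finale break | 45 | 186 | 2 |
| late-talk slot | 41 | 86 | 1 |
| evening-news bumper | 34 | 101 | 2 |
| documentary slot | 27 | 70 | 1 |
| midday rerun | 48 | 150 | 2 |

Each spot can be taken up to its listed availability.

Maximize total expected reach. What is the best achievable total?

539

Ranking by ratio (expected reach/s): prime-drama break 4.40, reality-finale break 4.13, kids-block spot 3.77.
The ratio heuristic lands on 2×prime-drama break + reality-finale break + documentary slot (520) but leaves 5 s idle.
Dropping prime-drama break and documentary slot frees 57 s; slotting in game-show break + reality-finale break (59 s) lifts the total to 539 at 134 s.
Nothing else within 137 s beats 539.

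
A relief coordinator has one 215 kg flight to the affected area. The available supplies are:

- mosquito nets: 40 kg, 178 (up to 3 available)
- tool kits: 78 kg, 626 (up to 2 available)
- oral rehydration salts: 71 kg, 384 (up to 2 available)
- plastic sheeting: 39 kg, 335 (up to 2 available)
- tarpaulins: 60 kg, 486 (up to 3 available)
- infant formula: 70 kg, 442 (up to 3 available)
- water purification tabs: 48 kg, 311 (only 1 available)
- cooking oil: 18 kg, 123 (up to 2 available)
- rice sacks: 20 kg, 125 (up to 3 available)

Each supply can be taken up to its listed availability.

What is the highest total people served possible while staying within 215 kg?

1712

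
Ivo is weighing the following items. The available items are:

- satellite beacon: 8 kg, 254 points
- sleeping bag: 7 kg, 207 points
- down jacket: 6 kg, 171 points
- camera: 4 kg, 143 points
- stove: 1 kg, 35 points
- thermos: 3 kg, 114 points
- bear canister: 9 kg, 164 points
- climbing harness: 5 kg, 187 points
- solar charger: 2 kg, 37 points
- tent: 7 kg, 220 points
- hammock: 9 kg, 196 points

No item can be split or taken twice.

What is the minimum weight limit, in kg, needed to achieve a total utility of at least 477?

13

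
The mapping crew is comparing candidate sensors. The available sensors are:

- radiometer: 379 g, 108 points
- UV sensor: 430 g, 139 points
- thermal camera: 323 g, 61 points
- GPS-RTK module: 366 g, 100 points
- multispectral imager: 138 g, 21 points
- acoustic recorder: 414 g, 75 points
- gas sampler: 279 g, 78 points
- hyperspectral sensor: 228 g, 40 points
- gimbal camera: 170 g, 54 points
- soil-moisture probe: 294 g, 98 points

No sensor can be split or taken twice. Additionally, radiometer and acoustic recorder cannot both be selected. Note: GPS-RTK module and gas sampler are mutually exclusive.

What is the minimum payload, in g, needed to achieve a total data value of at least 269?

Need the lightest bundle worth ≥ 269.
UV sensor + gas sampler + gimbal camera: 271 data value at 879 g.
No combination under 879 g hits 269.

879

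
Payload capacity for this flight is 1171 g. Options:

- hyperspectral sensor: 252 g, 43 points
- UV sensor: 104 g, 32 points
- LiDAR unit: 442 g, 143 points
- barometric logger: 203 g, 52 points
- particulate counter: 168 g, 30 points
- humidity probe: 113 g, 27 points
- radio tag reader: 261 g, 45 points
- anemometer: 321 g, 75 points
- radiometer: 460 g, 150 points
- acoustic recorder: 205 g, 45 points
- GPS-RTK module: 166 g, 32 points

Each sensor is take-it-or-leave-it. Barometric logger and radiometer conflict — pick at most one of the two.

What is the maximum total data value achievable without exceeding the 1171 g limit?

352

The ratio ordering already packs tightly: UV sensor + LiDAR unit + humidity probe + radiometer, 1119 g, 352.
Next best is LiDAR unit + radio tag reader + radiometer at 338 (1163 g) — short by 14.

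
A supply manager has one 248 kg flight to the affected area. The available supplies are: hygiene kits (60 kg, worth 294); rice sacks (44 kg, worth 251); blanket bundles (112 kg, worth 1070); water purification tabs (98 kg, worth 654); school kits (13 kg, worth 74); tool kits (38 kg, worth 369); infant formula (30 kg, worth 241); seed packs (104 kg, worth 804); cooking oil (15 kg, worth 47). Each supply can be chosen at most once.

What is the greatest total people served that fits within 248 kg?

2115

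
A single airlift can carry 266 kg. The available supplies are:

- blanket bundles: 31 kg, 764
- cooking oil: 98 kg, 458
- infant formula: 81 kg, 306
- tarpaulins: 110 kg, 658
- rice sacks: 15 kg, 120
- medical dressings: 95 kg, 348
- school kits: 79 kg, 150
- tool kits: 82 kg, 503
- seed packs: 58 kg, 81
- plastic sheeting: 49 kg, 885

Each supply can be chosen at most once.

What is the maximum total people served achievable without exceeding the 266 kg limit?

Ranking by ratio (people served/kg): blanket bundles 24.65, plastic sheeting 18.06, rice sacks 8.00.
Taking the top-ratio supplies first gives blanket bundles + infant formula + rice sacks + tool kits + plastic sheeting for 2578 (258 kg).
Replace infant formula and rice sacks with cooking oil: the trade gains 32 net, giving 2610 at 260 kg.

2610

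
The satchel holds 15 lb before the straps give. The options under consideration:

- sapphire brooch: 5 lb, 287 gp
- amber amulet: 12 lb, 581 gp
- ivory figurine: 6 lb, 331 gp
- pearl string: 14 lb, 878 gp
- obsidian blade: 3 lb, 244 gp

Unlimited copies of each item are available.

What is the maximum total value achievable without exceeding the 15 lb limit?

The ratio ordering already packs tightly: 5×obsidian blade, 15 lb, 1220.

1220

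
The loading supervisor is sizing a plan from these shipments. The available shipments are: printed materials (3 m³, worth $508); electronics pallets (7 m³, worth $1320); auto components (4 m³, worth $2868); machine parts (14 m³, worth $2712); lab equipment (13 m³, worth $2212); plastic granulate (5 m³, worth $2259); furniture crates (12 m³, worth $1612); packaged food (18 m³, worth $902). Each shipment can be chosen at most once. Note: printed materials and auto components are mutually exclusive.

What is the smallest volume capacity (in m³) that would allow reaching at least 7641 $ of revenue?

Need the lightest bundle worth ≥ 7641.
auto components + machine parts + plastic granulate reaches 7839 using 23 m³.
Below 23 m³ the best achievable stays under 7641.

23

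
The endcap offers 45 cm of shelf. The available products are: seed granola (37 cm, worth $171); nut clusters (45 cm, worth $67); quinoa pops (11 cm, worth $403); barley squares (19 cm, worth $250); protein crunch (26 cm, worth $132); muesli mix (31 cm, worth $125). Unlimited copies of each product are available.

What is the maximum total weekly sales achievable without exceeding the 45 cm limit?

1612

Ranking by ratio (weekly sales/cm): quinoa pops 36.64, barley squares 13.16, protein crunch 5.08.
Best packing: 4×quinoa pops — 44 cm, 1612 total.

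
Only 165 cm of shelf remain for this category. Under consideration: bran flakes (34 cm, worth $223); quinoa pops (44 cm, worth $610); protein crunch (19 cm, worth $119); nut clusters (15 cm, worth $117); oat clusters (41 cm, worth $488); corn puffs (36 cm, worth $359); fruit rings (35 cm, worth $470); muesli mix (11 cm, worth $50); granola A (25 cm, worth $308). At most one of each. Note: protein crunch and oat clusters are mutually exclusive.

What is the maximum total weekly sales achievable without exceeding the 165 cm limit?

1993

Quinoa pops + nut clusters + oat clusters + fruit rings + granola A uses 160 of the 165 cm and totals 1993.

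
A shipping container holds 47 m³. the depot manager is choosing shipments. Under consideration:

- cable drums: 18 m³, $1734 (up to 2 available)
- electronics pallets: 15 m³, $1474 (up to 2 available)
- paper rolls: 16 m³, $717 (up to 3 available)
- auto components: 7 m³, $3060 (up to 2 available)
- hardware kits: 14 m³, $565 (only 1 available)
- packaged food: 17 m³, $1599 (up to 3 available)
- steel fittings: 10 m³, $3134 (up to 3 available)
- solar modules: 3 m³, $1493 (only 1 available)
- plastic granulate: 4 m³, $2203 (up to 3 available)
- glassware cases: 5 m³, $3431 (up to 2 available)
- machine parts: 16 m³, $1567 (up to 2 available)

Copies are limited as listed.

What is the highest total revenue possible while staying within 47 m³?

22725

Density check — glassware cases 686.20, plastic granulate 550.75, solar modules 497.67 are the best per m³.
Filling by ratio: 2×auto components + solar modules + 3×plastic granulate + 2×glassware cases for 21084, with 8 m³ left unused.
Replace solar modules with steel fittings: the trade gains 1641 net, giving 22725 at 46 m³.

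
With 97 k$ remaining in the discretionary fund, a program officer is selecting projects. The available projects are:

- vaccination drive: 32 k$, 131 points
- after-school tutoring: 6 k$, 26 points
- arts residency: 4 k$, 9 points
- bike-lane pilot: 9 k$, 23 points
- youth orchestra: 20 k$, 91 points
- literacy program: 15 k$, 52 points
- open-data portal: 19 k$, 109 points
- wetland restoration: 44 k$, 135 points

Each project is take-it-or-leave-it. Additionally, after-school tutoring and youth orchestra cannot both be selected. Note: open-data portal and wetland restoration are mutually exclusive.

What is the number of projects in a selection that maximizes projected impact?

The maximum projected impact within 97 k$ is 406.
One optimal bundle: vaccination drive + bike-lane pilot + youth orchestra + literacy program + open-data portal (95 k$).
Any selection reaching 406 contains exactly 5 projects.

5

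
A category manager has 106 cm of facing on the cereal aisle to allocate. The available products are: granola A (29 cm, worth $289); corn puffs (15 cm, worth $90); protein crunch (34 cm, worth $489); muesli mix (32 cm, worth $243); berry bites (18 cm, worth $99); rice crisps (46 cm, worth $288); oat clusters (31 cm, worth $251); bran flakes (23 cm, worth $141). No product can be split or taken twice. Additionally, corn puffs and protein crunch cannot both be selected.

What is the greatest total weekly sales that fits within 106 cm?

1029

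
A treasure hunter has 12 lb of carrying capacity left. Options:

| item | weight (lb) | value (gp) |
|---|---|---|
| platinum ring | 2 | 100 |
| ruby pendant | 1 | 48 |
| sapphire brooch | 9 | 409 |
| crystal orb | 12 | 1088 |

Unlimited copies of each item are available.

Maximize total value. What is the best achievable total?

Best packing: crystal orb — 12 lb, 1088 total.
Nothing else within 12 lb beats 1088.

1088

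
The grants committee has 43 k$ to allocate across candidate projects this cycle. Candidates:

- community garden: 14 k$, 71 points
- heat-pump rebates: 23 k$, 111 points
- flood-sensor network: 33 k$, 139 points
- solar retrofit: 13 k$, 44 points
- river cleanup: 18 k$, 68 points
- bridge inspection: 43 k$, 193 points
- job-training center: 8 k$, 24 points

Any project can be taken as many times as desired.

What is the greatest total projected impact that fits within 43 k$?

213

By projected impact per k$: community garden 5.07, heat-pump rebates 4.83, bridge inspection 4.49, flood-sensor network 4.21 lead.
3×community garden uses 42 of the 43 k$ and totals 213.
That's the maximum — no swap from here does better than 213.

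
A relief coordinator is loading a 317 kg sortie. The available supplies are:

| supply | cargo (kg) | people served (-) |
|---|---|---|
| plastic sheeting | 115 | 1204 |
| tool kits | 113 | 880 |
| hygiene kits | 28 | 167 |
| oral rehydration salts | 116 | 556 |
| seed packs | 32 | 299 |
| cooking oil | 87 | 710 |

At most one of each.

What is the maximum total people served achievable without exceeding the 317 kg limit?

2794

Ranking by ratio (people served/kg): plastic sheeting 10.47, seed packs 9.34, cooking oil 8.16, tool kits 7.79.
Filling by ratio: plastic sheeting + hygiene kits + seed packs + cooking oil for 2380, with 55 kg left unused.
Replace hygiene kits and seed packs with tool kits: the trade gains 414 net, giving 2794 at 315 kg.
Runner-up plastic sheeting + tool kits + hygiene kits + seed packs tops out at 2550.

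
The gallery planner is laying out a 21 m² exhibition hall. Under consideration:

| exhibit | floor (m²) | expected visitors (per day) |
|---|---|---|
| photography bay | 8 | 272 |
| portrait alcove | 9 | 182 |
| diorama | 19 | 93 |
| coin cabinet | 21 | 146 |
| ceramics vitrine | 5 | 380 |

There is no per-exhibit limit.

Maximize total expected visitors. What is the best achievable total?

1520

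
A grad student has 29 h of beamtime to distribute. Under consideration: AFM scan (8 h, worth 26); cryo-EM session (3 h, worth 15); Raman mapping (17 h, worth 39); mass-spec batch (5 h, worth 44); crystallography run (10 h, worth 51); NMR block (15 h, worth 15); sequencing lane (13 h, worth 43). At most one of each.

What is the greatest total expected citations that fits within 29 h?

Density check — mass-spec batch 8.80, crystallography run 5.10, cryo-EM session 5.00, sequencing lane 3.31 are the best per h.
The ratio heuristic lands on AFM scan + cryo-EM session + mass-spec batch + crystallography run (136) but leaves 3 h idle.
Dropping AFM scan and cryo-EM session frees 11 h; slotting in sequencing lane (13 h) lifts the total to 138 at 28 h.

138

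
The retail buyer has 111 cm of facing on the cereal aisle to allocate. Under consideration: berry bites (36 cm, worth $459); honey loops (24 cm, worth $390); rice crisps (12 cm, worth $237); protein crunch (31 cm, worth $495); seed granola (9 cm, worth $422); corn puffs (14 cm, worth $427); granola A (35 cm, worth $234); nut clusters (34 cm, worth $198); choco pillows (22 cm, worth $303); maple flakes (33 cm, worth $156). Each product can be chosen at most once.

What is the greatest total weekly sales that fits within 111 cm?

The ratio heuristic lands on honey loops + rice crisps + protein crunch + seed granola + corn puffs (1971) but leaves 21 cm idle.
The 24 cm tied up in honey loops is better spent on berry bites — total rises to 2040 (102 cm).

2040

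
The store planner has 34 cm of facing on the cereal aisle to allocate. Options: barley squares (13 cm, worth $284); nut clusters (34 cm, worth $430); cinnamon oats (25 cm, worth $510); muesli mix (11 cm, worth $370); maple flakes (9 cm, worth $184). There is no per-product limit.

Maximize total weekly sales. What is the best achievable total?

1110

The ratio ordering already packs tightly: 3×muesli mix, 33 cm, 1110.
No other feasible combination exceeds 1110.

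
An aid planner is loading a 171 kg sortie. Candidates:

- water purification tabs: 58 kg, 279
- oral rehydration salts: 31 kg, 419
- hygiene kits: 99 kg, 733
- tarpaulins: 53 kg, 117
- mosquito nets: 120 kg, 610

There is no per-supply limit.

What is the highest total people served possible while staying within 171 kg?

2095

Ranking by ratio (people served/kg): oral rehydration salts 13.52, hygiene kits 7.40, mosquito nets 5.08.
5×oral rehydration salts uses 155 of the 171 kg and totals 2095.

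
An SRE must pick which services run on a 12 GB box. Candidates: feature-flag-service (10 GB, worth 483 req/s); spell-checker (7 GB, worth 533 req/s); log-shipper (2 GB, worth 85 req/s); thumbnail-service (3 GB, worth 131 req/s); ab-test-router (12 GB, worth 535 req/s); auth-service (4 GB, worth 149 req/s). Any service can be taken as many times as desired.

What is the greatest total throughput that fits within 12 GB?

749

Density check — spell-checker 76.14, feature-flag-service 48.30, ab-test-router 44.58, thumbnail-service 43.67 are the best per GB.
Best packing: spell-checker + log-shipper + thumbnail-service — 12 GB, 749 total.
Every other selection either busts 12 GB or fails to beat 749.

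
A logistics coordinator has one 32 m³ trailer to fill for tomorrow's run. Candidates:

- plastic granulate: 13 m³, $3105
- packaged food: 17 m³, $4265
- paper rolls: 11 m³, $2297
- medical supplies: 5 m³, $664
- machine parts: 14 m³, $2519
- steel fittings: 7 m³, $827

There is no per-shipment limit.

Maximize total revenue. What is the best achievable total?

7370

The ratio ordering already packs tightly: plastic granulate + packaged food, 30 m³, 7370.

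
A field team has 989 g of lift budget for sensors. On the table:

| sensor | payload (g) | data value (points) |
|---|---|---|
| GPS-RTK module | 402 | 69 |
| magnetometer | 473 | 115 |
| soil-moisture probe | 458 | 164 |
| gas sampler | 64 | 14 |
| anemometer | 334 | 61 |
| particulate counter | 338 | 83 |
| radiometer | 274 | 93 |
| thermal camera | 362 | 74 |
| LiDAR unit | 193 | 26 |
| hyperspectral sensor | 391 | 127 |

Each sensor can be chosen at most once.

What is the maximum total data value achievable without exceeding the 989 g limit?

305

Density check — soil-moisture probe 0.36, radiometer 0.34, hyperspectral sensor 0.32, particulate counter 0.25 are the best per g.
A density-first pass picks soil-moisture probe + gas sampler + radiometer + LiDAR unit — 297 at 989 g.
Replace radiometer and LiDAR unit with hyperspectral sensor: the trade gains 8 net, giving 305 at 913 g.
The closest alternative, soil-moisture probe + gas sampler + radiometer + LiDAR unit, reaches only 297.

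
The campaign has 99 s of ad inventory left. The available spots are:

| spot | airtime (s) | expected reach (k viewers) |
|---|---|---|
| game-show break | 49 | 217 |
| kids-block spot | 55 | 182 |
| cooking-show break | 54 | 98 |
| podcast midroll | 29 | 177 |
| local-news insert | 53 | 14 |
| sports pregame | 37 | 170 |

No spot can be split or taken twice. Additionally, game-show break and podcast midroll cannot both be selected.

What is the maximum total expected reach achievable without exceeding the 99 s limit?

Greedy by ratio would take podcast midroll + sports pregame: 66 s used, total 347.
Dropping podcast midroll frees 29 s; slotting in game-show break (49 s) lifts the total to 387 at 86 s.
The closest alternative, kids-block spot + podcast midroll, reaches only 359.

387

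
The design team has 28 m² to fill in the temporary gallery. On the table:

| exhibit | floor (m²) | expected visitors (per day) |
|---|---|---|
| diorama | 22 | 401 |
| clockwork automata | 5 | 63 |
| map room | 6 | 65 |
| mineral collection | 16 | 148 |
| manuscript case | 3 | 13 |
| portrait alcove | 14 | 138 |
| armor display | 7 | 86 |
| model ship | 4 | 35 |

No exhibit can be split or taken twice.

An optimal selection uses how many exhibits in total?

The maximum expected visitors within 28 m² is 466.
diorama + map room hits 466 at 28 m².
All optima have 2 exhibits.

2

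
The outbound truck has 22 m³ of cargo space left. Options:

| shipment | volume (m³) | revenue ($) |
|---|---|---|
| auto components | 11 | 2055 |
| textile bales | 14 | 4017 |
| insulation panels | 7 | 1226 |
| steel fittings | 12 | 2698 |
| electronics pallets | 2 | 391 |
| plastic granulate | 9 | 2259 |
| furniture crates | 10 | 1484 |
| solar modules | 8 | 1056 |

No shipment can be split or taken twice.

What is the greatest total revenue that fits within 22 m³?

Filling by ratio: textile bales + electronics pallets for 4408, with 6 m³ left unused.
Replace electronics pallets with insulation panels: the trade gains 835 net, giving 5243 at 21 m³.
Every other selection either busts 22 m³ or fails to beat 5243.

5243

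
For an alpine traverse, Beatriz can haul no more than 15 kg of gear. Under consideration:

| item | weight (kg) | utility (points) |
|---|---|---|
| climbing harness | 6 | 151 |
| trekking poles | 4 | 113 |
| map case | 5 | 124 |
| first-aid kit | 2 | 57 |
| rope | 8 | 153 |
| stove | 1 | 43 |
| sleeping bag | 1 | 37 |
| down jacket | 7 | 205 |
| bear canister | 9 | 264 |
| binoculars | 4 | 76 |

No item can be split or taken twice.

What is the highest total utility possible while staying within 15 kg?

457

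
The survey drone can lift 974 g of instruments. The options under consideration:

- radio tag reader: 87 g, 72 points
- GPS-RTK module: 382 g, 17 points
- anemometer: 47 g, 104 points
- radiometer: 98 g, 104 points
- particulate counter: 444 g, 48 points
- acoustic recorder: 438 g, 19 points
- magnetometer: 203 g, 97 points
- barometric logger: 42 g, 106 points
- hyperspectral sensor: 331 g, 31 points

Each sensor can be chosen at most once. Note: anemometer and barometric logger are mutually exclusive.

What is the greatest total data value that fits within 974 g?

Taking radio tag reader + radiometer + particulate counter + magnetometer + barometric logger: 874 g used, 427 in data value.

427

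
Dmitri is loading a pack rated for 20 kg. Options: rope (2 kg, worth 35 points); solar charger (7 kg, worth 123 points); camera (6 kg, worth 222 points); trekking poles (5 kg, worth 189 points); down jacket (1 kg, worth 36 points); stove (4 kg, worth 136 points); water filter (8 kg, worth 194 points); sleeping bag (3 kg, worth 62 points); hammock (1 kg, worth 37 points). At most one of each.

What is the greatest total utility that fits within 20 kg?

682

Camera + trekking poles + down jacket + stove + sleeping bag + hammock uses 20 of the 20 kg and totals 682.
Next best is rope + camera + trekking poles + down jacket + stove + hammock at 655 (19 kg) — short by 27.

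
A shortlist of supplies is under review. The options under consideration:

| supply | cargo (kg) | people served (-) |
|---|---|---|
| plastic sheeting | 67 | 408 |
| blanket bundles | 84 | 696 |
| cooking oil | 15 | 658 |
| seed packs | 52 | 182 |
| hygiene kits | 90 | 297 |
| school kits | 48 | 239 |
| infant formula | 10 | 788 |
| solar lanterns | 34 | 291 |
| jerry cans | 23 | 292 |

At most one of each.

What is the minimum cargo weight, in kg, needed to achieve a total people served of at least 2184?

Minimise kg subject to total people served ≥ 2184.
Taking cooking oil + school kits + infant formula + solar lanterns + jerry cans gives 2268 (≥ 2184) for 130 kg.
No combination under 130 kg hits 2184.

130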